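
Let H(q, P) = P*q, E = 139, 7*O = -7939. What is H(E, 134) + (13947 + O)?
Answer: 220072/7 ≈ 31439.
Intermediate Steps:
O = -7939/7 (O = (⅐)*(-7939) = -7939/7 ≈ -1134.1)
H(E, 134) + (13947 + O) = 134*139 + (13947 - 7939/7) = 18626 + 89690/7 = 220072/7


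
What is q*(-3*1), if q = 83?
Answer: -249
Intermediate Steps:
q*(-3*1) = 83*(-3*1) = 83*(-3) = -249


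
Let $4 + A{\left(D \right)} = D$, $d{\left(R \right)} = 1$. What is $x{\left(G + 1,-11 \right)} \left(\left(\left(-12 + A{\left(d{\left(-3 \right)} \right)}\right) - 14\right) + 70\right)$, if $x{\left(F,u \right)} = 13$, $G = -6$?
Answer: $533$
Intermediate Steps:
$A{\left(D \right)} = -4 + D$
$x{\left(G + 1,-11 \right)} \left(\left(\left(-12 + A{\left(d{\left(-3 \right)} \right)}\right) - 14\right) + 70\right) = 13 \left(\left(\left(-12 + \left(-4 + 1\right)\right) - 14\right) + 70\right) = 13 \left(\left(\left(-12 - 3\right) - 14\right) + 70\right) = 13 \left(\left(-15 - 14\right) + 70\right) = 13 \left(-29 + 70\right) = 13 \cdot 41 = 533$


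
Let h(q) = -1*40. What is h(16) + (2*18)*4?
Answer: 104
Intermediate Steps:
h(q) = -40
h(16) + (2*18)*4 = -40 + (2*18)*4 = -40 + 36*4 = -40 + 144 = 104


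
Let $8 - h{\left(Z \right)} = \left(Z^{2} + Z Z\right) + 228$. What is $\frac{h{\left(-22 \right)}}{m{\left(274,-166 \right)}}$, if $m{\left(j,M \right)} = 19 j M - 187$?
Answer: $\frac{1188}{864383} \approx 0.0013744$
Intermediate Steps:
$h{\left(Z \right)} = -220 - 2 Z^{2}$ ($h{\left(Z \right)} = 8 - \left(\left(Z^{2} + Z Z\right) + 228\right) = 8 - \left(\left(Z^{2} + Z^{2}\right) + 228\right) = 8 - \left(2 Z^{2} + 228\right) = 8 - \left(228 + 2 Z^{2}\right) = -220 - 2 Z^{2}$)
$m{\left(j,M \right)} = -187 + 19 M j$ ($m{\left(j,M \right)} = 19 M j - 187 = -187 + 19 M j$)
$\frac{h{\left(-22 \right)}}{m{\left(274,-166 \right)}} = \frac{-220 - 2 \left(-22\right)^{2}}{-187 + 19 \left(-166\right) 274} = \frac{-220 - 968}{-187 - 864196} = \frac{-220 - 968}{-864383} = \left(-1188\right) \left(- \frac{1}{864383}\right) = \frac{1188}{864383}$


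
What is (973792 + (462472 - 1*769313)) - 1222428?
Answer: -555477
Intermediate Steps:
(973792 + (462472 - 1*769313)) - 1222428 = (973792 + (462472 - 769313)) - 1222428 = (973792 - 306841) - 1222428 = 666951 - 1222428 = -555477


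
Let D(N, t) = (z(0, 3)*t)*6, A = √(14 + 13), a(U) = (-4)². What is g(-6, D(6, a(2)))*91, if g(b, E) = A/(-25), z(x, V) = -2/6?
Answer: -273*√3/25 ≈ -18.914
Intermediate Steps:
a(U) = 16
z(x, V) = -⅓ (z(x, V) = -2*⅙ = -⅓)
A = 3*√3 (A = √27 = 3*√3 ≈ 5.1962)
D(N, t) = -2*t (D(N, t) = -t/3*6 = -2*t)
g(b, E) = -3*√3/25 (g(b, E) = (3*√3)/(-25) = (3*√3)*(-1/25) = -3*√3/25)
g(-6, D(6, a(2)))*91 = -3*√3/25*91 = -273*√3/25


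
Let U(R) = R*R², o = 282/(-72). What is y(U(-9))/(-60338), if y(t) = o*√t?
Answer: 423*I/241352 ≈ 0.0017526*I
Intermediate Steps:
o = -47/12 (o = 282*(-1/72) = -47/12 ≈ -3.9167)
U(R) = R³
y(t) = -47*√t/12
y(U(-9))/(-60338) = -47*27*I/12/(-60338) = -423*I/4*(-1/60338) = 423*I/241352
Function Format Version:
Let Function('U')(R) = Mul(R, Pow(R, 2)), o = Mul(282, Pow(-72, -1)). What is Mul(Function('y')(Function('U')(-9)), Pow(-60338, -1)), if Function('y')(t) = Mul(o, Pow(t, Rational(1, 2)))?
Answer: Mul(Rational(423, 241352), I) ≈ Mul(0.0017526, I)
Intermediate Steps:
o = Rational(-47, 12) (o = Mul(282, Rational(-1, 72)) = Rational(-47, 12) ≈ -3.9167)
Function('U')(R) = Pow(R, 3)
Function('y')(t) = Mul(Rational(-47, 12), Pow(t, Rational(1, 2)))
Mul(Function('y')(Function('U')(-9)), Pow(-60338, -1)) = Mul(Mul(Rational(-47, 12), Pow(Pow(-9, 3), Rational(1, 2))), Pow(-60338, -1)) = Mul(Mul(Rational(-47, 12), Pow(-729, Rational(1, 2))), Rational(-1, 60338)) = Mul(Mul(Rational(-47, 12), Mul(27, I)), Rational(-1, 60338)) = Mul(Mul(Rational(-423, 4), I), Rational(-1, 60338)) = Mul(Rational(423, 241352), I)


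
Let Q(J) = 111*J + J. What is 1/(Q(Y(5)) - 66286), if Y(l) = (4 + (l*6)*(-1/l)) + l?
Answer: -1/65950 ≈ -1.5163e-5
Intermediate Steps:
Y(l) = -2 + l (Y(l) = (4 + (6*l)*(-1/l)) + l = (4 - 6) + l = -2 + l)
Q(J) = 112*J
1/(Q(Y(5)) - 66286) = 1/(112*(-2 + 5) - 66286) = 1/(112*3 - 66286) = 1/(336 - 66286) = 1/(-65950) = -1/65950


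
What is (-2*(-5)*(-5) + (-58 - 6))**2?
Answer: 12996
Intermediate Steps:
(-2*(-5)*(-5) + (-58 - 6))**2 = (10*(-5) - 64)**2 = (-50 - 64)**2 = (-114)**2 = 12996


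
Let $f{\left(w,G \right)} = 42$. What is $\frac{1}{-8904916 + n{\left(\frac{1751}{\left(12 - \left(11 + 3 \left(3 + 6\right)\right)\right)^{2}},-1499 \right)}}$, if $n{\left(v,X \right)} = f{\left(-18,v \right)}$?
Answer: $- \frac{1}{8904874} \approx -1.123 \cdot 10^{-7}$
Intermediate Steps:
$n{\left(v,X \right)} = 42$
$\frac{1}{-8904916 + n{\left(\frac{1751}{\left(12 - \left(11 + 3 \left(3 + 6\right)\right)\right)^{2}},-1499 \right)}} = \frac{1}{-8904916 + 42} = \frac{1}{-8904874} = - \frac{1}{8904874}$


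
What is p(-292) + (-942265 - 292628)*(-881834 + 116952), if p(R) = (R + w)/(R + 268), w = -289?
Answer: 22669138263605/24 ≈ 9.4455e+11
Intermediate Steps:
p(R) = (-289 + R)/(268 + R) (p(R) = (R - 289)/(R + 268) = (-289 + R)/(268 + R))
p(-292) + (-942265 - 292628)*(-881834 + 116952) = (-289 - 292)/(268 - 292) + (-942265 - 292628)*(-881834 + 116952) = -581/(-24) - 1234893*(-764882) = -1/24*(-581) + 944547427626 = 581/24 + 944547427626 = 22669138263605/24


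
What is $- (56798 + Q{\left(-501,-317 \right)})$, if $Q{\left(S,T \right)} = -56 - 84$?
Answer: $-56658$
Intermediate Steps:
$Q{\left(S,T \right)} = -140$
$- (56798 + Q{\left(-501,-317 \right)}) = - (56798 - 140) = \left(-1\right) 56658 = -56658$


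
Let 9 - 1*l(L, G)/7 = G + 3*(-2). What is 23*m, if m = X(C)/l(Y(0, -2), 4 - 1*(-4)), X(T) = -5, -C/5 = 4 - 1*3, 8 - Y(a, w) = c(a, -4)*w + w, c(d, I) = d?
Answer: -115/49 ≈ -2.3469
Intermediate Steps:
Y(a, w) = 8 - w - a*w (Y(a, w) = 8 - (a*w + w) = 8 - (w + a*w) = 8 + (-w - a*w) = 8 - w - a*w)
l(L, G) = 105 - 7*G (l(L, G) = 63 - 7*(G + 3*(-2)) = 63 - 7*(G - 6) = 63 - 7*(-6 + G) = 63 + (42 - 7*G) = 105 - 7*G)
C = -5 (C = -5*(4 - 1*3) = -5*(4 - 3) = -5*1 = -5)
m = -5/49 (m = -5/(105 - 7*(4 - 1*(-4))) = -5/(105 - 7*(4 + 4)) = -5/(105 - 7*8) = -5/(105 - 56) = -5/49 ≈ -0.10204)
23*m = 23*(-5/49) = -115/49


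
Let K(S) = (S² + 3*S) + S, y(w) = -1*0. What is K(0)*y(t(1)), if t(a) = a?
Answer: 0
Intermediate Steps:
y(w) = 0
K(S) = S² + 4*S
K(0)*y(t(1)) = (0*(4 + 0))*0 = (0*4)*0 = 0*0 = 0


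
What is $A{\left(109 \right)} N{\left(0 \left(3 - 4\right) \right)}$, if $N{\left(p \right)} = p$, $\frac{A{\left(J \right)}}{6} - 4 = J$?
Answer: $0$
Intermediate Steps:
$A{\left(J \right)} = 24 + 6 J$
$A{\left(109 \right)} N{\left(0 \left(3 - 4\right) \right)} = \left(24 + 6 \cdot 109\right) 0 \left(3 - 4\right) = \left(24 + 654\right) 0 \left(-1\right) = 678 \cdot 0 = 0$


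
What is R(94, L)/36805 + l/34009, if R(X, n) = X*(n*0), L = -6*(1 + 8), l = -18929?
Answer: -18929/34009 ≈ -0.55659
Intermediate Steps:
L = -54 (L = -6*9 = -54)
R(X, n) = 0 (R(X, n) = X*0 = 0)
R(94, L)/36805 + l/34009 = 0/36805 - 18929/34009 = 0*(1/36805) - 18929*1/34009 = 0 - 18929/34009 = -18929/34009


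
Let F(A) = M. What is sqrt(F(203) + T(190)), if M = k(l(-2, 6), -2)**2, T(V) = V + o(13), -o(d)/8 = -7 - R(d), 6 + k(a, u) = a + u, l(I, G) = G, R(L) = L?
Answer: sqrt(354) ≈ 18.815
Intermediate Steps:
k(a, u) = -6 + a + u (k(a, u) = -6 + (a + u) = -6 + a + u)
o(d) = 56 + 8*d (o(d) = -8*(-7 - d) = 56 + 8*d)
T(V) = 160 + V (T(V) = V + (56 + 8*13) = V + (56 + 104) = V + 160 = 160 + V)
M = 4 (M = (-6 + 6 - 2)**2 = (-2)**2 = 4)
F(A) = 4
sqrt(F(203) + T(190)) = sqrt(4 + (160 + 190)) = sqrt(4 + 350) = sqrt(354)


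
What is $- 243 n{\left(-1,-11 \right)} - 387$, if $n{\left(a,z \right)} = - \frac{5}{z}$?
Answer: $- \frac{5472}{11} \approx -497.45$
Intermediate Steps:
$- 243 n{\left(-1,-11 \right)} - 387 = - 243 \left(- \frac{5}{-11}\right) - 387 = - 243 \left(\left(-5\right) \left(- \frac{1}{11}\right)\right) - 387 = \left(-243\right) \frac{5}{11} - 387 = - \frac{1215}{11} - 387 = - \frac{5472}{11}$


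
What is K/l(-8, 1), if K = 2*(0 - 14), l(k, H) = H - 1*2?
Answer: 28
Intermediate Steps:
l(k, H) = -2 + H (l(k, H) = H - 2 = -2 + H)
K = -28 (K = 2*(-14) = -28)
K/l(-8, 1) = -28/(-2 + 1) = -28/(-1) = -1*(-28) = 28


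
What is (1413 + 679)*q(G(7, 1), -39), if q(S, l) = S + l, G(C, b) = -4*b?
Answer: -89956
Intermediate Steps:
(1413 + 679)*q(G(7, 1), -39) = (1413 + 679)*(-4*1 - 39) = 2092*(-4 - 39) = 2092*(-43) = -89956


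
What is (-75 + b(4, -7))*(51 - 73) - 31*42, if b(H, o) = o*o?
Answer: -730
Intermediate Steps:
b(H, o) = o²
(-75 + b(4, -7))*(51 - 73) - 31*42 = (-75 + (-7)²)*(51 - 73) - 31*42 = (-75 + 49)*(-22) - 1302 = -26*(-22) - 1302 = 572 - 1302 = -730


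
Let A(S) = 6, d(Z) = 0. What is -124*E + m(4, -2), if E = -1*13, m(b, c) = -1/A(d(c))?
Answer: 9671/6 ≈ 1611.8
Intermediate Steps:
m(b, c) = -1/6
E = -13
-124*E + m(4, -2) = -124*(-13) - 1/6 = 1612 - 1/6 = 9671/6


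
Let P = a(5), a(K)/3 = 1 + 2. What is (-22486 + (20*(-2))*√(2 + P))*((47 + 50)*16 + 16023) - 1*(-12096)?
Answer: -395179354 - 703000*√11 ≈ -3.9751e+8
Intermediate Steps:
a(K) = 9 (a(K) = 3*(1 + 2) = 3*3 = 9)
P = 9
(-22486 + (20*(-2))*√(2 + P))*((47 + 50)*16 + 16023) - 1*(-12096) = (-22486 + (20*(-2))*√(2 + 9))*((47 + 50)*16 + 16023) - 1*(-12096) = (-22486 - 40*√11)*(97*16 + 16023) + 12096 = (-22486 - 40*√11)*(1552 + 16023) + 12096 = (-22486 - 40*√11)*17575 + 12096 = (-395191450 - 703000*√11) + 12096 = -395179354 - 703000*√11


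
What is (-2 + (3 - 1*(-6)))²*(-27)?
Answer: -1323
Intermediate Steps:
(-2 + (3 - 1*(-6)))²*(-27) = (-2 + (3 + 6))²*(-27) = (-2 + 9)²*(-27) = 7²*(-27) = 49*(-27) = -1323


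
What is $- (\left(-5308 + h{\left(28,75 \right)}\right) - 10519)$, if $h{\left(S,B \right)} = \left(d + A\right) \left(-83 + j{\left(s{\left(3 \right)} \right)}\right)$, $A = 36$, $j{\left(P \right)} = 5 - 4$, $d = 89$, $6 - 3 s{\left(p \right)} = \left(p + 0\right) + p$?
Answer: $26077$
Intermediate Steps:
$s{\left(p \right)} = 2 - \frac{2 p}{3}$ ($s{\left(p \right)} = 2 - \frac{\left(p + 0\right) + p}{3} = 2 - \frac{p + p}{3} = 2 - \frac{2 p}{3}$)
$j{\left(P \right)} = 1$ ($j{\left(P \right)} = 5 - 4 = 1$)
$h{\left(S,B \right)} = -10250$ ($h{\left(S,B \right)} = \left(89 + 36\right) \left(-83 + 1\right) = 125 \left(-82\right) = -10250$)
$- (\left(-5308 + h{\left(28,75 \right)}\right) - 10519) = - (\left(-5308 - 10250\right) - 10519) = - (-15558 - 10519) = \left(-1\right) \left(-26077\right) = 26077$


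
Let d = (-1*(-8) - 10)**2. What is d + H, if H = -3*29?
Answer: -83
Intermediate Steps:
d = 4 (d = (8 - 10)**2 = (-2)**2 = 4)
H = -87
d + H = 4 - 87 = -83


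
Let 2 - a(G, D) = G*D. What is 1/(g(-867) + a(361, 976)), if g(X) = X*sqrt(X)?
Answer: I/(-352334*I + 14739*sqrt(3)) ≈ -2.8234e-6 + 2.0457e-7*I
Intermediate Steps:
a(G, D) = 2 - D*G (a(G, D) = 2 - G*D = 2 - D*G)
g(X) = X**(3/2)
1/(g(-867) + a(361, 976)) = 1/((-867)**(3/2) + (2 - 1*976*361)) = 1/(-14739*I*sqrt(3) + (2 - 352336)) = 1/(-14739*I*sqrt(3) - 352334) = 1/(-352334 - 14739*I*sqrt(3))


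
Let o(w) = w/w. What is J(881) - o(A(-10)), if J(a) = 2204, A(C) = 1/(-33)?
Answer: 2203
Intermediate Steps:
A(C) = -1/33
o(w) = 1
J(881) - o(A(-10)) = 2204 - 1*1 = 2204 - 1 = 2203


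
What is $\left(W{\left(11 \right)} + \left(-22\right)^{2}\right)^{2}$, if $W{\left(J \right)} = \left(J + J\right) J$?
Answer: $527076$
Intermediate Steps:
$W{\left(J \right)} = 2 J^{2}$ ($W{\left(J \right)} = 2 J J = 2 J^{2}$)
$\left(W{\left(11 \right)} + \left(-22\right)^{2}\right)^{2} = \left(2 \cdot 11^{2} + \left(-22\right)^{2}\right)^{2} = \left(2 \cdot 121 + 484\right)^{2} = \left(242 + 484\right)^{2} = 726^{2} = 527076$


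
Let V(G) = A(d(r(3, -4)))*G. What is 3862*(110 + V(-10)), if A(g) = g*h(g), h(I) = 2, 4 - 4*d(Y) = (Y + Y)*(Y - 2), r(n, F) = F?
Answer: 1274460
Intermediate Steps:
d(Y) = 1 - Y*(-2 + Y)/2 (d(Y) = 1 - (Y + Y)*(Y - 2)/4 = 1 - 2*Y*(-2 + Y)/4 = 1 - Y*(-2 + Y)/2)
A(g) = 2*g (A(g) = g*2 = 2*g)
V(G) = -22*G (V(G) = (2*(1 - 4 - ½*(-4)²))*G = (2*(1 - 4 - ½*16))*G = (2*(1 - 4 - 8))*G = (2*(-11))*G = -22*G)
3862*(110 + V(-10)) = 3862*(110 - 22*(-10)) = 3862*(110 + 220) = 3862*330 = 1274460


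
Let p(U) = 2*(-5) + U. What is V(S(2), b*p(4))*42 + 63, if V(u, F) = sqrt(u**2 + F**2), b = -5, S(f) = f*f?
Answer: 63 + 84*sqrt(229) ≈ 1334.2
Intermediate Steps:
p(U) = -10 + U
S(f) = f**2
V(u, F) = sqrt(F**2 + u**2)
V(S(2), b*p(4))*42 + 63 = sqrt((-5*(-10 + 4))**2 + (2**2)**2)*42 + 63 = sqrt((-5*(-6))**2 + 4**2)*42 + 63 = sqrt(30**2 + 16)*42 + 63 = sqrt(900 + 16)*42 + 63 = sqrt(916)*42 + 63 = (2*sqrt(229))*42 + 63 = 84*sqrt(229) + 63 = 63 + 84*sqrt(229)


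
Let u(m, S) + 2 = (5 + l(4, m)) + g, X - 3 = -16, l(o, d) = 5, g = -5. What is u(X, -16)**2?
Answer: 9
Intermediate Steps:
X = -13 (X = 3 - 16 = -13)
u(m, S) = 3 (u(m, S) = -2 + ((5 + 5) - 5) = -2 + (10 - 5) = -2 + 5 = 3)
u(X, -16)**2 = 3**2 = 9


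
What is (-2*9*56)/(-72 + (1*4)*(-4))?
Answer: 126/11 ≈ 11.455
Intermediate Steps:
(-2*9*56)/(-72 + (1*4)*(-4)) = (-18*56)/(-72 + 4*(-4)) = -1008/(-72 - 16) = -1008/(-88) = -1008*(-1/88) = 126/11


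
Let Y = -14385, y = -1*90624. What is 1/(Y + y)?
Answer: -1/105009 ≈ -9.5230e-6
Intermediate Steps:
y = -90624
1/(Y + y) = 1/(-14385 - 90624) = 1/(-105009) = -1/105009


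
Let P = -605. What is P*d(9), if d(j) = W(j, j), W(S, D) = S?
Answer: -5445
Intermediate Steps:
d(j) = j
P*d(9) = -605*9 = -5445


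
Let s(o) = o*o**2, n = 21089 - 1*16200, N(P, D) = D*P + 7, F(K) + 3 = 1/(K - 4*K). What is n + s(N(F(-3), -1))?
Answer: 4269050/729 ≈ 5856.0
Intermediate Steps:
F(K) = -3 - 1/(3*K) (F(K) = -3 + 1/(K - 4*K) = -3 + 1/(-3*K) = -3 - 1/(3*K))
N(P, D) = 7 + D*P
n = 4889 (n = 21089 - 16200 = 4889)
s(o) = o**3
n + s(N(F(-3), -1)) = 4889 + (7 - (-3 - 1/3/(-3)))**3 = 4889 + (7 - (-3 - 1/3*(-1/3)))**3 = 4889 + (7 - (-3 + 1/9))**3 = 4889 + (7 - 1*(-26/9))**3 = 4889 + (7 + 26/9)**3 = 4889 + (89/9)**3 = 4889 + 704969/729 = 4269050/729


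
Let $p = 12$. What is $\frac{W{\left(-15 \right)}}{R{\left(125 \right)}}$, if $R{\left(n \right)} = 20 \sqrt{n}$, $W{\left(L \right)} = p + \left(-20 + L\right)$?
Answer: $- \frac{23 \sqrt{5}}{500} \approx -0.10286$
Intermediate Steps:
$W{\left(L \right)} = -8 + L$ ($W{\left(L \right)} = 12 + \left(-20 + L\right) = -8 + L$)
$\frac{W{\left(-15 \right)}}{R{\left(125 \right)}} = \frac{-8 - 15}{20 \sqrt{125}} = - \frac{23}{20 \cdot 5 \sqrt{5}} = - \frac{23}{100 \sqrt{5}} = - 23 \frac{\sqrt{5}}{500} = - \frac{23 \sqrt{5}}{500}$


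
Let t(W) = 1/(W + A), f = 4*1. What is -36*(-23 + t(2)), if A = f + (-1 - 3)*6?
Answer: 830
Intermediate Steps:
f = 4
A = -20 (A = 4 + (-1 - 3)*6 = 4 - 4*6 = 4 - 24 = -20)
t(W) = 1/(-20 + W) (t(W) = 1/(W - 20) = 1/(-20 + W))
-36*(-23 + t(2)) = -36*(-23 + 1/(-20 + 2)) = -36*(-23 + 1/(-18)) = -36*(-23 - 1/18) = -36*(-415/18) = 830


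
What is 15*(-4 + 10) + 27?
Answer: 117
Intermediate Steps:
15*(-4 + 10) + 27 = 15*6 + 27 = 90 + 27 = 117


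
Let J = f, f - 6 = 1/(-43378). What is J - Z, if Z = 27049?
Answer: -1173071255/43378 ≈ -27043.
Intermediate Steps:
f = 260267/43378 (f = 6 + 1/(-43378) = 6 - 1/43378 = 260267/43378 ≈ 6.0000)
J = 260267/43378 ≈ 6.0000
J - Z = 260267/43378 - 1*27049 = 260267/43378 - 27049 = -1173071255/43378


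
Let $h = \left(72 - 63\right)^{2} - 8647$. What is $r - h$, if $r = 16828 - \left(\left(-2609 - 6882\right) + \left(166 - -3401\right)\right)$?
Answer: $31318$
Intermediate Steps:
$h = -8566$ ($h = 9^{2} - 8647 = 81 - 8647 = -8566$)
$r = 22752$ ($r = 16828 - \left(-9491 + \left(166 + 3401\right)\right) = 16828 - \left(-9491 + 3567\right) = 16828 - -5924 = 16828 + 5924 = 22752$)
$r - h = 22752 - -8566 = 22752 + 8566 = 31318$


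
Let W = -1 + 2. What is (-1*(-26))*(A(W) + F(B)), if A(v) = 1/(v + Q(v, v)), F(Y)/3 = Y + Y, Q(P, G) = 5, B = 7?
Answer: 3289/3 ≈ 1096.3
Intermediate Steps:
W = 1
F(Y) = 6*Y (F(Y) = 3*(Y + Y) = 3*(2*Y) = 6*Y)
A(v) = 1/(5 + v) (A(v) = 1/(v + 5) = 1/(5 + v))
(-1*(-26))*(A(W) + F(B)) = (-1*(-26))*(1/(5 + 1) + 6*7) = 26*(1/6 + 42) = 26*(⅙ + 42) = 26*(253/6) = 3289/3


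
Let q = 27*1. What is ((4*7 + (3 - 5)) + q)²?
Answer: 2809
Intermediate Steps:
q = 27
((4*7 + (3 - 5)) + q)² = ((4*7 + (3 - 5)) + 27)² = ((28 - 2) + 27)² = (26 + 27)² = 53² = 2809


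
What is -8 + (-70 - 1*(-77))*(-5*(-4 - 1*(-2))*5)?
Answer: 342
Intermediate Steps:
-8 + (-70 - 1*(-77))*(-5*(-4 - 1*(-2))*5) = -8 + (-70 + 77)*(-5*(-4 + 2)*5) = -8 + 7*(-5*(-2)*5) = -8 + 7*(10*5) = -8 + 7*50 = -8 + 350 = 342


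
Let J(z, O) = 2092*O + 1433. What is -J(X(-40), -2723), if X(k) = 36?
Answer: 5695083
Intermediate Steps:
J(z, O) = 1433 + 2092*O
-J(X(-40), -2723) = -(1433 + 2092*(-2723)) = -(1433 - 5696516) = -1*(-5695083) = 5695083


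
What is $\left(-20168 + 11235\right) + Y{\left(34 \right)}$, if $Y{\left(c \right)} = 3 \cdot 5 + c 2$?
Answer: $-8850$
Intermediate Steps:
$Y{\left(c \right)} = 15 + 2 c$
$\left(-20168 + 11235\right) + Y{\left(34 \right)} = \left(-20168 + 11235\right) + \left(15 + 2 \cdot 34\right) = -8933 + \left(15 + 68\right) = -8933 + 83 = -8850$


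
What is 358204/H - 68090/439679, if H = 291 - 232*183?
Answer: -160365791366/18539065035 ≈ -8.6502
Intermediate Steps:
H = -42165 (H = 291 - 42456 = -42165)
358204/H - 68090/439679 = 358204/(-42165) - 68090/439679 = 358204*(-1/42165) - 68090*1/439679 = -358204/42165 - 68090/439679 = -160365791366/18539065035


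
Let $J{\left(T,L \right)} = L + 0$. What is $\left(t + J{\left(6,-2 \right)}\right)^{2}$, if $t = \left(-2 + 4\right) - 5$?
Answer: $25$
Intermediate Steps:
$J{\left(T,L \right)} = L$
$t = -3$ ($t = 2 - 5 = -3$)
$\left(t + J{\left(6,-2 \right)}\right)^{2} = \left(-3 - 2\right)^{2} = \left(-5\right)^{2} = 25$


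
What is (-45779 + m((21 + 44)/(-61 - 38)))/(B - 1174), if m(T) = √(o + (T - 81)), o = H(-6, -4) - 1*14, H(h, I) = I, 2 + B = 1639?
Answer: -45779/463 + I*√108526/15279 ≈ -98.875 + 0.021561*I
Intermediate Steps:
B = 1637 (B = -2 + 1639 = 1637)
o = -18 (o = -4 - 1*14 = -4 - 14 = -18)
m(T) = √(-99 + T) (m(T) = √(-18 + (T - 81)) = √(-18 + (-81 + T)) = √(-99 + T))
(-45779 + m((21 + 44)/(-61 - 38)))/(B - 1174) = (-45779 + √(-99 + (21 + 44)/(-61 - 38)))/(1637 - 1174) = (-45779 + √(-99 + 65/(-99)))/463 = (-45779 + √(-99 + 65*(-1/99)))*(1/463) = (-45779 + √(-99 - 65/99))*(1/463) = (-45779 + √(-9866/99))*(1/463) = (-45779 + I*√108526/33)*(1/463) = -45779/463 + I*√108526/15279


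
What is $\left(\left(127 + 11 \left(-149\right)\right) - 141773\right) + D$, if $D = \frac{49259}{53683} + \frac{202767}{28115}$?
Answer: $- \frac{30892489811097}{215613935} \approx -1.4328 \cdot 10^{5}$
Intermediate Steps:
$D = \frac{1752865378}{215613935}$ ($D = 49259 \cdot \frac{1}{53683} + 202767 \cdot \frac{1}{28115} = \frac{7037}{7669} + \frac{202767}{28115} = \frac{1752865378}{215613935} \approx 8.1297$)
$\left(\left(127 + 11 \left(-149\right)\right) - 141773\right) + D = \left(\left(127 + 11 \left(-149\right)\right) - 141773\right) + \frac{1752865378}{215613935} = \left(\left(127 - 1639\right) - 141773\right) + \frac{1752865378}{215613935} = \left(-1512 - 141773\right) + \frac{1752865378}{215613935} = -143285 + \frac{1752865378}{215613935} = - \frac{30892489811097}{215613935}$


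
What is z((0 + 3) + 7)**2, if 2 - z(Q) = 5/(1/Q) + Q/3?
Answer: 23716/9 ≈ 2635.1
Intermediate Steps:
z(Q) = 2 - 16*Q/3 (z(Q) = 2 - (5/(1/Q) + Q/3) = 2 - (5*Q + Q*(1/3)) = 2 - (5*Q + Q/3) = 2 - 16*Q/3)
z((0 + 3) + 7)**2 = (2 - 16*((0 + 3) + 7)/3)**2 = (2 - 16*(3 + 7)/3)**2 = (2 - 16/3*10)**2 = (2 - 160/3)**2 = (-154/3)**2 = 23716/9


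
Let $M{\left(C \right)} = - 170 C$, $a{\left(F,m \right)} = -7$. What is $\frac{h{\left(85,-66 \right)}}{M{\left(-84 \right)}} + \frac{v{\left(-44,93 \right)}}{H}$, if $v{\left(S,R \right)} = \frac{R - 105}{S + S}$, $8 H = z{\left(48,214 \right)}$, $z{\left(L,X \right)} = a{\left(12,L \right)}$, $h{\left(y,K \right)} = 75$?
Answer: $- \frac{1577}{10472} \approx -0.15059$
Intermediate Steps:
$z{\left(L,X \right)} = -7$
$H = - \frac{7}{8}$ ($H = \frac{1}{8} \left(-7\right) = - \frac{7}{8} \approx -0.875$)
$v{\left(S,R \right)} = \frac{-105 + R}{2 S}$
$\frac{h{\left(85,-66 \right)}}{M{\left(-84 \right)}} + \frac{v{\left(-44,93 \right)}}{H} = \frac{75}{\left(-170\right) \left(-84\right)} + \frac{\frac{1}{2} \frac{1}{-44} \left(-105 + 93\right)}{- \frac{7}{8}} = \frac{75}{14280} + \frac{1}{2} \left(- \frac{1}{44}\right) \left(-12\right) \left(- \frac{8}{7}\right) = 75 \cdot \frac{1}{14280} + \frac{3}{22} \left(- \frac{8}{7}\right) = \frac{5}{952} - \frac{12}{77} = - \frac{1577}{10472}$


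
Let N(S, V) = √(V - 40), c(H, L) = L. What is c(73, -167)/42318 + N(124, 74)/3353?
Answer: -167/42318 + √34/3353 ≈ -0.0022073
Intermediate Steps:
N(S, V) = √(-40 + V)
c(73, -167)/42318 + N(124, 74)/3353 = -167/42318 + √(-40 + 74)/3353 = -167*1/42318 + √34*(1/3353) = -167/42318 + √34/3353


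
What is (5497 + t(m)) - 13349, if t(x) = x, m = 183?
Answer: -7669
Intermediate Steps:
(5497 + t(m)) - 13349 = (5497 + 183) - 13349 = 5680 - 13349 = -7669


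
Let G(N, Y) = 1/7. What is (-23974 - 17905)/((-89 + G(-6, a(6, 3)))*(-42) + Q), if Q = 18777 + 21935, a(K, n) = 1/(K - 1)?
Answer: -41879/44444 ≈ -0.94229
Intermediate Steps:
a(K, n) = 1/(-1 + K)
Q = 40712
G(N, Y) = ⅐
(-23974 - 17905)/((-89 + G(-6, a(6, 3)))*(-42) + Q) = (-23974 - 17905)/((-89 + ⅐)*(-42) + 40712) = -41879/(-622/7*(-42) + 40712) = -41879/(3732 + 40712) = -41879/44444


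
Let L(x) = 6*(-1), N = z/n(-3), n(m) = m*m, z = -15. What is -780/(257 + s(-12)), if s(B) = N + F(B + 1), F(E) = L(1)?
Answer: -585/187 ≈ -3.1283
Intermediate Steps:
n(m) = m**2
N = -5/3 (N = -15/((-3)**2) = -15/9 = -15*1/9 = -5/3 ≈ -1.6667)
L(x) = -6
F(E) = -6
s(B) = -23/3 (s(B) = -5/3 - 6 = -23/3)
-780/(257 + s(-12)) = -780/(257 - 23/3) = -780/748/3 = -780*3/748 = -585/187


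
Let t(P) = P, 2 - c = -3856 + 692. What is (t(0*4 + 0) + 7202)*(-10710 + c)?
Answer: -54331888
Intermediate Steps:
c = 3166 (c = 2 - (-3856 + 692) = 2 - 1*(-3164) = 2 + 3164 = 3166)
(t(0*4 + 0) + 7202)*(-10710 + c) = ((0*4 + 0) + 7202)*(-10710 + 3166) = ((0 + 0) + 7202)*(-7544) = (0 + 7202)*(-7544) = 7202*(-7544) = -54331888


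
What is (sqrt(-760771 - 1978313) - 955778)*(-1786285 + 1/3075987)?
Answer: 5251607704153762732/3075987 - 10989178876588*I*sqrt(684771)/3075987 ≈ 1.7073e+12 - 2.9563e+9*I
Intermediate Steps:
(sqrt(-760771 - 1978313) - 955778)*(-1786285 + 1/3075987) = (sqrt(-2739084) - 955778)*(-1786285 + 1/3075987) = (2*I*sqrt(684771) - 955778)*(-5494589438294/3075987) = (-955778 + 2*I*sqrt(684771))*(-5494589438294/3075987) = 5251607704153762732/3075987 - 10989178876588*I*sqrt(684771)/3075987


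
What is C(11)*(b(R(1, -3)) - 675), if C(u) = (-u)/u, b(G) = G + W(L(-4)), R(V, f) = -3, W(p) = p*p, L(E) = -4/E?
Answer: 677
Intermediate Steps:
W(p) = p**2
b(G) = 1 + G (b(G) = G + (-4/(-4))**2 = G + (-4*(-1/4))**2 = G + 1**2 = G + 1 = 1 + G)
C(u) = -1
C(11)*(b(R(1, -3)) - 675) = -((1 - 3) - 675) = -(-2 - 675) = -1*(-677) = 677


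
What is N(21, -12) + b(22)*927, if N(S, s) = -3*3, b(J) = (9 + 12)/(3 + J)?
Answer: 19242/25 ≈ 769.68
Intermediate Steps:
b(J) = 21/(3 + J)
N(S, s) = -9
N(21, -12) + b(22)*927 = -9 + (21/(3 + 22))*927 = -9 + (21/25)*927 = -9 + 19467/25 = 19242/25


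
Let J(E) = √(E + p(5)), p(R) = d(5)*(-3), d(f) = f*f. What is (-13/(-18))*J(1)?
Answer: 13*I*√74/18 ≈ 6.2128*I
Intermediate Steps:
d(f) = f²
p(R) = -75 (p(R) = 5²*(-3) = 25*(-3) = -75)
J(E) = √(-75 + E) (J(E) = √(E - 75) = √(-75 + E))
(-13/(-18))*J(1) = (-13/(-18))*√(-75 + 1) = (-1/18*(-13))*√(-74) = 13*(I*√74)/18 = 13*I*√74/18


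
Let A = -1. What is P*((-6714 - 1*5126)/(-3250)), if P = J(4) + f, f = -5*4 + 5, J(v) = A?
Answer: -18944/325 ≈ -58.289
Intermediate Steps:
J(v) = -1
f = -15 (f = -20 + 5 = -15)
P = -16 (P = -1 - 15 = -16)
P*((-6714 - 1*5126)/(-3250)) = -16*(-6714 - 1*5126)/(-3250) = -16*(-6714 - 5126)*(-1)/3250 = -(-189440)*(-1)/3250 = -16*1184/325 = -18944/325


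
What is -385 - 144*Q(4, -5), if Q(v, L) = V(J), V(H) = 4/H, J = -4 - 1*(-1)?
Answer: -193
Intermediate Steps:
J = -3 (J = -4 + 1 = -3)
Q(v, L) = -4/3 (Q(v, L) = 4/(-3) = 4*(-1/3) = -4/3)
-385 - 144*Q(4, -5) = -385 - 144*(-4/3) = -385 + 192 = -193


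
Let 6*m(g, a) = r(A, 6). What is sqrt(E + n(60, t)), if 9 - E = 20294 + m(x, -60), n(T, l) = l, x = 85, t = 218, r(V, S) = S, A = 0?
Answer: 2*I*sqrt(5017) ≈ 141.66*I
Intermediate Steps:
m(g, a) = 1 (m(g, a) = (1/6)*6 = 1)
E = -20286 (E = 9 - (20294 + 1) = 9 - 1*20295 = 9 - 20295 = -20286)
sqrt(E + n(60, t)) = sqrt(-20286 + 218) = sqrt(-20068) = 2*I*sqrt(5017)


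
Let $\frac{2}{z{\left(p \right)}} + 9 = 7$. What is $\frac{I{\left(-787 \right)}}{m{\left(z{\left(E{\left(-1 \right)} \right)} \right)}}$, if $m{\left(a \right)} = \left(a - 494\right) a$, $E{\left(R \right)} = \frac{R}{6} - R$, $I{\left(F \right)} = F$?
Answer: $- \frac{787}{495} \approx -1.5899$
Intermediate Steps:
$E{\left(R \right)} = - \frac{5 R}{6}$ ($E{\left(R \right)} = R \frac{1}{6} - R = \frac{R}{6} - R = - \frac{5 R}{6}$)
$z{\left(p \right)} = -1$ ($z{\left(p \right)} = \frac{2}{-9 + 7} = \frac{2}{-2} = 2 \left(- \frac{1}{2}\right) = -1$)
$m{\left(a \right)} = a \left(-494 + a\right)$ ($m{\left(a \right)} = \left(-494 + a\right) a = a \left(-494 + a\right)$)
$\frac{I{\left(-787 \right)}}{m{\left(z{\left(E{\left(-1 \right)} \right)} \right)}} = - \frac{787}{\left(-1\right) \left(-494 - 1\right)} = - \frac{787}{\left(-1\right) \left(-495\right)} = - \frac{787}{495}$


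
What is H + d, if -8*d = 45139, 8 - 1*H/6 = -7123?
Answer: 297149/8 ≈ 37144.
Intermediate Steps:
H = 42786 (H = 48 - 6*(-7123) = 48 + 42738 = 42786)
d = -45139/8 (d = -⅛*45139 = -45139/8 ≈ -5642.4)
H + d = 42786 - 45139/8 = 297149/8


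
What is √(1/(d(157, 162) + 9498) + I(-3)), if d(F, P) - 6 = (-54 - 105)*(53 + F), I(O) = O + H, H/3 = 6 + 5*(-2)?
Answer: I*√950904314/7962 ≈ 3.873*I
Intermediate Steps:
H = -12 (H = 3*(6 + 5*(-2)) = 3*(6 - 10) = 3*(-4) = -12)
I(O) = -12 + O (I(O) = O - 12 = -12 + O)
d(F, P) = -8421 - 159*F (d(F, P) = 6 + (-54 - 105)*(53 + F) = 6 - 159*(53 + F) = 6 + (-8427 - 159*F) = -8421 - 159*F)
√(1/(d(157, 162) + 9498) + I(-3)) = √(1/((-8421 - 159*157) + 9498) + (-12 - 3)) = √(1/((-8421 - 24963) + 9498) - 15) = √(1/(-33384 + 9498) - 15) = √(1/(-23886) - 15) = √(-1/23886 - 15) = √(-358291/23886) = I*√950904314/7962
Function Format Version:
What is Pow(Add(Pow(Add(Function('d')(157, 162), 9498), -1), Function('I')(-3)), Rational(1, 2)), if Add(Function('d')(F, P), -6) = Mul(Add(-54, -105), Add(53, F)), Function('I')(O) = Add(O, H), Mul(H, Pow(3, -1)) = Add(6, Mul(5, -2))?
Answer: Mul(Rational(1, 7962), I, Pow(950904314, Rational(1, 2))) ≈ Mul(3.8730, I)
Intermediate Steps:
H = -12 (H = Mul(3, Add(6, Mul(5, -2))) = Mul(3, Add(6, -10)) = Mul(3, -4) = -12)
Function('I')(O) = Add(-12, O) (Function('I')(O) = Add(O, -12) = Add(-12, O))
Function('d')(F, P) = Add(-8421, Mul(-159, F)) (Function('d')(F, P) = Add(6, Mul(Add(-54, -105), Add(53, F))) = Add(6, Mul(-159, Add(53, F))) = Add(6, Add(-8427, Mul(-159, F))) = Add(-8421, Mul(-159, F)))
Pow(Add(Pow(Add(Function('d')(157, 162), 9498), -1), Function('I')(-3)), Rational(1, 2)) = Pow(Add(Pow(Add(Add(-8421, Mul(-159, 157)), 9498), -1), Add(-12, -3)), Rational(1, 2)) = Pow(Add(Pow(Add(Add(-8421, -24963), 9498), -1), -15), Rational(1, 2)) = Pow(Add(Pow(Add(-33384, 9498), -1), -15), Rational(1, 2)) = Pow(Add(Pow(-23886, -1), -15), Rational(1, 2)) = Pow(Add(Rational(-1, 23886), -15), Rational(1, 2)) = Pow(Rational(-358291, 23886), Rational(1, 2)) = Mul(Rational(1, 7962), I, Pow(950904314, Rational(1, 2)))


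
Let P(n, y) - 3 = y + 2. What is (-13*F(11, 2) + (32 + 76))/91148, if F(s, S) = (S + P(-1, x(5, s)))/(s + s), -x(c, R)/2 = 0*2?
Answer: 2285/2005256 ≈ 0.0011395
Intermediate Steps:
x(c, R) = 0 (x(c, R) = -0*2 = -2*0 = 0)
P(n, y) = 5 + y (P(n, y) = 3 + (y + 2) = 3 + (2 + y) = 5 + y)
F(s, S) = (5 + S)/(2*s) (F(s, S) = (S + (5 + 0))/(s + s) = (S + 5)/((2*s)) = (5 + S)*(1/(2*s)) = (5 + S)/(2*s))
(-13*F(11, 2) + (32 + 76))/91148 = (-13*(5 + 2)/(2*11) + (32 + 76))/91148 = (-13*7/(2*11) + 108)*(1/91148) = (-13*7/22 + 108)*(1/91148) = (-91/22 + 108)*(1/91148) = (2285/22)*(1/91148) = 2285/2005256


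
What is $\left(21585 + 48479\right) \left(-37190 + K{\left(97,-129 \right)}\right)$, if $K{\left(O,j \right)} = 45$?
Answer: $-2602527280$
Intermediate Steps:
$\left(21585 + 48479\right) \left(-37190 + K{\left(97,-129 \right)}\right) = \left(21585 + 48479\right) \left(-37190 + 45\right) = 70064 \left(-37145\right) = -2602527280$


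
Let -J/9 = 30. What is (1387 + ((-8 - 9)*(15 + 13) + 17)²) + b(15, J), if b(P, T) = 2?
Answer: 212070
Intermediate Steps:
J = -270 (J = -9*30 = -270)
(1387 + ((-8 - 9)*(15 + 13) + 17)²) + b(15, J) = (1387 + ((-8 - 9)*(15 + 13) + 17)²) + 2 = (1387 + (-17*28 + 17)²) + 2 = (1387 + (-476 + 17)²) + 2 = (1387 + (-459)²) + 2 = (1387 + 210681) + 2 = 212068 + 2 = 212070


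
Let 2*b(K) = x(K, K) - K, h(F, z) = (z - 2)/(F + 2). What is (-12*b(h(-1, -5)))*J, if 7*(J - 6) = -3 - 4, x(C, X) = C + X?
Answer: 210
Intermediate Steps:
h(F, z) = (-2 + z)/(2 + F)
b(K) = K/2 (b(K) = ((K + K) - K)/2 = (2*K - K)/2 = K/2)
J = 5 (J = 6 + (-3 - 4)/7 = 6 + (⅐)*(-7) = 6 - 1 = 5)
(-12*b(h(-1, -5)))*J = -6*(-2 - 5)/(2 - 1)*5 = -6*-7/1*5 = -6*1*(-7)*5 = -6*(-7)*5 = -12*(-7/2)*5 = 42*5 = 210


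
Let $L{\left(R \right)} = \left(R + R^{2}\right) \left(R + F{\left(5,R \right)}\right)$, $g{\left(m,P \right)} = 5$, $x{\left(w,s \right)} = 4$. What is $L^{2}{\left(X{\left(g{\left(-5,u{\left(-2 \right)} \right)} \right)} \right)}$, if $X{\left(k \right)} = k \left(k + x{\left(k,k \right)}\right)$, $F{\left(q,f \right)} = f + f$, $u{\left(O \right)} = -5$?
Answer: $78092302500$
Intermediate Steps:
$F{\left(q,f \right)} = 2 f$
$X{\left(k \right)} = k \left(4 + k\right)$ ($X{\left(k \right)} = k \left(k + 4\right) = k \left(4 + k\right)$)
$L{\left(R \right)} = 3 R \left(R + R^{2}\right)$ ($L{\left(R \right)} = \left(R + R^{2}\right) \left(R + 2 R\right) = \left(R + R^{2}\right) 3 R = 3 R \left(R + R^{2}\right)$)
$L^{2}{\left(X{\left(g{\left(-5,u{\left(-2 \right)} \right)} \right)} \right)} = \left(3 \left(5 \left(4 + 5\right)\right)^{2} \left(1 + 5 \left(4 + 5\right)\right)\right)^{2} = \left(3 \left(5 \cdot 9\right)^{2} \left(1 + 5 \cdot 9\right)\right)^{2} = \left(3 \cdot 45^{2} \left(1 + 45\right)\right)^{2} = \left(3 \cdot 2025 \cdot 46\right)^{2} = 279450^{2} = 78092302500$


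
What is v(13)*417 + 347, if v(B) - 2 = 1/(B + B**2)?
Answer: 215359/182 ≈ 1183.3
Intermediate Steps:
v(B) = 2 + 1/(B + B**2)
v(13)*417 + 347 = ((1 + 2*13 + 2*13**2)/(13*(1 + 13)))*417 + 347 = ((1/13)*(1 + 26 + 2*169)/14)*417 + 347 = ((1/13)*(1/14)*(1 + 26 + 338))*417 + 347 = ((1/13)*(1/14)*365)*417 + 347 = (365/182)*417 + 347 = 152205/182 + 347 = 215359/182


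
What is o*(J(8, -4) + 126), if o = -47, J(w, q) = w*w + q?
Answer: -8742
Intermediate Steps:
J(w, q) = q + w² (J(w, q) = w² + q = q + w²)
o*(J(8, -4) + 126) = -47*((-4 + 8²) + 126) = -47*((-4 + 64) + 126) = -47*(60 + 126) = -47*186 = -8742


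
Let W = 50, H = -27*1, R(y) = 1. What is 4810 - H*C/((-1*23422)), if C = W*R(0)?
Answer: 56329235/11711 ≈ 4809.9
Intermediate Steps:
H = -27
C = 50 (C = 50*1 = 50)
4810 - H*C/((-1*23422)) = 4810 - (-27*50)/((-1*23422)) = 4810 - (-1350)/(-23422) = 4810 - (-1350)*(-1)/23422 = 4810 - 1*675/11711 = 4810 - 675/11711 = 56329235/11711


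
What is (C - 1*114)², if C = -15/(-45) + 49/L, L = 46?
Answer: 241460521/19044 ≈ 12679.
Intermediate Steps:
C = 193/138 (C = -15/(-45) + 49/46 = -15*(-1/45) + 49*(1/46) = ⅓ + 49/46 = 193/138 ≈ 1.3986)
(C - 1*114)² = (193/138 - 1*114)² = (193/138 - 114)² = (-15539/138)² = 241460521/19044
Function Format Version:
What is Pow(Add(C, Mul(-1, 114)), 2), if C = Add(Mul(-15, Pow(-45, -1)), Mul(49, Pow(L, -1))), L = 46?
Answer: Rational(241460521, 19044) ≈ 12679.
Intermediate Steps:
C = Rational(193, 138) (C = Add(Mul(-15, Pow(-45, -1)), Mul(49, Pow(46, -1))) = Add(Mul(-15, Rational(-1, 45)), Mul(49, Rational(1, 46))) = Add(Rational(1, 3), Rational(49, 46)) = Rational(193, 138) ≈ 1.3986)
Pow(Add(C, Mul(-1, 114)), 2) = Pow(Add(Rational(193, 138), Mul(-1, 114)), 2) = Pow(Add(Rational(193, 138), -114), 2) = Pow(Rational(-15539, 138), 2) = Rational(241460521, 19044)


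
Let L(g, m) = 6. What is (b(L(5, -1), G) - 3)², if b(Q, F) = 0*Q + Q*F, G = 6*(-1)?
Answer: 1521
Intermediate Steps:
G = -6
b(Q, F) = F*Q (b(Q, F) = 0 + F*Q = F*Q)
(b(L(5, -1), G) - 3)² = (-6*6 - 3)² = (-36 - 3)² = (-39)² = 1521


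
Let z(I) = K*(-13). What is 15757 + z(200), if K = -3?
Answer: 15796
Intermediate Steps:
z(I) = 39 (z(I) = -3*(-13) = 39)
15757 + z(200) = 15757 + 39 = 15796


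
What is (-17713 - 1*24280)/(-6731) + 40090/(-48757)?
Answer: 1777606911/328183367 ≈ 5.4165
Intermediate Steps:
(-17713 - 1*24280)/(-6731) + 40090/(-48757) = (-17713 - 24280)*(-1/6731) + 40090*(-1/48757) = -41993*(-1/6731) - 40090/48757 = 41993/6731 - 40090/48757 = 1777606911/328183367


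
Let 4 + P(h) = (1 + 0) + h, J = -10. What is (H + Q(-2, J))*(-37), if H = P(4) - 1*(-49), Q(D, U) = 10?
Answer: -2220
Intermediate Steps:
P(h) = -3 + h (P(h) = -4 + ((1 + 0) + h) = -4 + (1 + h) = -3 + h)
H = 50 (H = (-3 + 4) - 1*(-49) = 1 + 49 = 50)
(H + Q(-2, J))*(-37) = (50 + 10)*(-37) = 60*(-37) = -2220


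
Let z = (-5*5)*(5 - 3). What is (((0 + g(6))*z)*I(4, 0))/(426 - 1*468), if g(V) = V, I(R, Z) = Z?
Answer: 0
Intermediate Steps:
z = -50 (z = -25*2 = -50)
(((0 + g(6))*z)*I(4, 0))/(426 - 1*468) = (((0 + 6)*(-50))*0)/(426 - 1*468) = ((6*(-50))*0)/(426 - 468) = -300*0/(-42) = 0*(-1/42) = 0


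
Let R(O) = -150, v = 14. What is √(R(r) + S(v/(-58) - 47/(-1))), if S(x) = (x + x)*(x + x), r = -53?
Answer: 71*√1434/29 ≈ 92.712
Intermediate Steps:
S(x) = 4*x² (S(x) = (2*x)*(2*x) = 4*x²)
√(R(r) + S(v/(-58) - 47/(-1))) = √(-150 + 4*(14/(-58) - 47/(-1))²) = √(-150 + 4*(14*(-1/58) - 47*(-1))²) = √(-150 + 4*(-7/29 + 47)²) = √(-150 + 4*(1356/29)²) = √(-150 + 4*(1838736/841)) = √(-150 + 7354944/841) = √(7228794/841) = 71*√1434/29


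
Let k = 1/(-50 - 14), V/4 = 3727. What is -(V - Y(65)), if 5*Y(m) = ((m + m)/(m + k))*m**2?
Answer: -54971972/4159 ≈ -13218.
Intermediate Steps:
V = 14908 (V = 4*3727 = 14908)
k = -1/64 (k = 1/(-64) = -1/64 ≈ -0.015625)
Y(m) = 2*m**3/(5*(-1/64 + m)) (Y(m) = (((m + m)/(m - 1/64))*m**2)/5 = (((2*m)/(-1/64 + m))*m**2)/5 = ((2*m/(-1/64 + m))*m**2)/5 = (2*m**3/(-1/64 + m))/5 = 2*m**3/(5*(-1/64 + m)))
-(V - Y(65)) = -(14908 - 128*65**3/(5*(-1 + 64*65))) = -(14908 - 128*274625/(5*(-1 + 4160))) = -(14908 - 128*274625/(5*4159)) = -(14908 - 1*7030400/4159) = -(14908 - 7030400/4159) = -1*54971972/4159 = -54971972/4159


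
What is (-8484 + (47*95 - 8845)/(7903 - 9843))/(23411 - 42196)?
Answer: 822729/1822145 ≈ 0.45152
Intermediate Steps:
(-8484 + (47*95 - 8845)/(7903 - 9843))/(23411 - 42196) = (-8484 + (4465 - 8845)/(-1940))/(-18785) = (-8484 - 4380*(-1/1940))*(-1/18785) = (-8484 + 219/97)*(-1/18785) = -822729/97*(-1/18785) = 822729/1822145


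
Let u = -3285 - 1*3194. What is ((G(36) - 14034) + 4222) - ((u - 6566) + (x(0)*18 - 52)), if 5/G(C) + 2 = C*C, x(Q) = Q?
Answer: 4250795/1294 ≈ 3285.0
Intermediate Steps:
u = -6479 (u = -3285 - 3194 = -6479)
G(C) = 5/(-2 + C²) (G(C) = 5/(-2 + C*C) = 5/(-2 + C²))
((G(36) - 14034) + 4222) - ((u - 6566) + (x(0)*18 - 52)) = ((5/(-2 + 36²) - 14034) + 4222) - ((-6479 - 6566) + (0*18 - 52)) = ((5/(-2 + 1296) - 14034) + 4222) - (-13045 + (0 - 52)) = ((5/1294 - 14034) + 4222) - (-13045 - 52) = ((5*(1/1294) - 14034) + 4222) - 1*(-13097) = ((5/1294 - 14034) + 4222) + 13097 = (-18159991/1294 + 4222) + 13097 = -12696723/1294 + 13097 = 4250795/1294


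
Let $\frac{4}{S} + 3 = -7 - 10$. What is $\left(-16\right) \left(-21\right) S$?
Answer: $- \frac{336}{5} \approx -67.2$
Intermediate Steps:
$S = - \frac{1}{5}$ ($S = \frac{4}{-3 - 17} = \frac{4}{-20} = 4 \left(- \frac{1}{20}\right) = - \frac{1}{5} \approx -0.2$)
$\left(-16\right) \left(-21\right) S = \left(-16\right) \left(-21\right) \left(- \frac{1}{5}\right) = 336 \left(- \frac{1}{5}\right) = - \frac{336}{5}$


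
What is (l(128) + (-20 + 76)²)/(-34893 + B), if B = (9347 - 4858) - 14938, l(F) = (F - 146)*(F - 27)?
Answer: -659/22671 ≈ -0.029068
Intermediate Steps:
l(F) = (-146 + F)*(-27 + F)
B = -10449 (B = 4489 - 14938 = -10449)
(l(128) + (-20 + 76)²)/(-34893 + B) = ((3942 + 128² - 173*128) + (-20 + 76)²)/(-34893 - 10449) = ((3942 + 16384 - 22144) + 56²)/(-45342) = (-1818 + 3136)*(-1/45342) = 1318*(-1/45342) = -659/22671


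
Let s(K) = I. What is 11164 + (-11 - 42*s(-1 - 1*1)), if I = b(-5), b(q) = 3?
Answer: 11027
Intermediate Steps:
I = 3
s(K) = 3
11164 + (-11 - 42*s(-1 - 1*1)) = 11164 + (-11 - 42*3) = 11164 + (-11 - 126) = 11164 - 137 = 11027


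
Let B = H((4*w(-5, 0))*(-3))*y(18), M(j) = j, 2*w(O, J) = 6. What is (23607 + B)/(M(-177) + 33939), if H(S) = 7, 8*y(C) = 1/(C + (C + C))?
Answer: 10198231/14585184 ≈ 0.69922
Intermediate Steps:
w(O, J) = 3 (w(O, J) = (½)*6 = 3)
y(C) = 1/(24*C) (y(C) = 1/(8*(C + (C + C))) = 1/(8*(C + 2*C)) = 1/(8*((3*C))) = (1/(3*C))/8 = 1/(24*C))
B = 7/432 (B = 7*((1/24)/18) = 7*((1/24)*(1/18)) = 7*(1/432) = 7/432 ≈ 0.016204)
(23607 + B)/(M(-177) + 33939) = (23607 + 7/432)/(-177 + 33939) = (10198231/432)/33762 = (10198231/432)*(1/33762) = 10198231/14585184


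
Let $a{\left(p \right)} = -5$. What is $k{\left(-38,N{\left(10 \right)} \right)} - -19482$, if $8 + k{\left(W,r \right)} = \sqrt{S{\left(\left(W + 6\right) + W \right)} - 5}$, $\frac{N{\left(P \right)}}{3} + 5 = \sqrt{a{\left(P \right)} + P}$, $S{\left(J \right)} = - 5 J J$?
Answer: $19474 + 13 i \sqrt{145} \approx 19474.0 + 156.54 i$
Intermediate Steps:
$S{\left(J \right)} = - 5 J^{2}$
$N{\left(P \right)} = -15 + 3 \sqrt{-5 + P}$
$k{\left(W,r \right)} = -8 + \sqrt{-5 - 5 \left(6 + 2 W\right)^{2}}$ ($k{\left(W,r \right)} = -8 + \sqrt{- 5 \left(\left(W + 6\right) + W\right)^{2} - 5} = -8 + \sqrt{- 5 \left(\left(6 + W\right) + W\right)^{2} - 5} = -8 + \sqrt{- 5 \left(6 + 2 W\right)^{2} - 5} = -8 + \sqrt{-5 - 5 \left(6 + 2 W\right)^{2}}$)
$k{\left(-38,N{\left(10 \right)} \right)} - -19482 = \left(-8 + \sqrt{-5 - 20 \left(3 - 38\right)^{2}}\right) - -19482 = \left(-8 + \sqrt{-5 - 20 \left(-35\right)^{2}}\right) + 19482 = \left(-8 + \sqrt{-5 - 24500}\right) + 19482 = \left(-8 + \sqrt{-24505}\right) + 19482 = \left(-8 + 13 i \sqrt{145}\right) + 19482 = 19474 + 13 i \sqrt{145}$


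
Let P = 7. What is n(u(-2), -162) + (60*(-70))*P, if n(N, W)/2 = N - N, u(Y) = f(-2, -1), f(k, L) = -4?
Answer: -29400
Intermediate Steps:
u(Y) = -4
n(N, W) = 0 (n(N, W) = 2*(N - N) = 2*0 = 0)
n(u(-2), -162) + (60*(-70))*P = 0 + (60*(-70))*7 = 0 - 4200*7 = 0 - 29400 = -29400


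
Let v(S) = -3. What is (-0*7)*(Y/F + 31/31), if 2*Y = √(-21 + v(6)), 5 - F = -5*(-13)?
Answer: 0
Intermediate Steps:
F = -60 (F = 5 - (-5)*(-13) = 5 - 1*65 = 5 - 65 = -60)
Y = I*√6 (Y = √(-21 - 3)/2 = √(-24)/2 = (2*I*√6)/2 = I*√6 ≈ 2.4495*I)
(-0*7)*(Y/F + 31/31) = (-0*7)*((I*√6)/(-60) + 31/31) = (-85*0)*((I*√6)*(-1/60) + 31*(1/31)) = 0*(-I*√6/60 + 1) = 0*(1 - I*√6/60) = 0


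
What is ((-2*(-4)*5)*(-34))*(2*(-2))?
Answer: 5440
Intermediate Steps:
((-2*(-4)*5)*(-34))*(2*(-2)) = ((8*5)*(-34))*(-4) = (40*(-34))*(-4) = -1360*(-4) = 5440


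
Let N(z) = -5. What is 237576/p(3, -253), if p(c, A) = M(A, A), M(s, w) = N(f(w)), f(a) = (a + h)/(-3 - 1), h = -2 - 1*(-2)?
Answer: -237576/5 ≈ -47515.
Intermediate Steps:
h = 0 (h = -2 + 2 = 0)
f(a) = -a/4 (f(a) = (a + 0)/(-3 - 1) = a/(-4) = a*(-¼) = -a/4)
M(s, w) = -5
p(c, A) = -5
237576/p(3, -253) = 237576/(-5) = 237576*(-⅕) = -237576/5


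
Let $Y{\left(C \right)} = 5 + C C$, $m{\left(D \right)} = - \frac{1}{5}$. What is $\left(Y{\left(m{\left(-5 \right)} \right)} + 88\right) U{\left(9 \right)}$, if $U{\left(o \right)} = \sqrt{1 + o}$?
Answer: $\frac{2326 \sqrt{10}}{25} \approx 294.22$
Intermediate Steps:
$m{\left(D \right)} = - \frac{1}{5}$ ($m{\left(D \right)} = \left(-1\right) \frac{1}{5} = - \frac{1}{5}$)
$Y{\left(C \right)} = 5 + C^{2}$
$\left(Y{\left(m{\left(-5 \right)} \right)} + 88\right) U{\left(9 \right)} = \left(\left(5 + \left(- \frac{1}{5}\right)^{2}\right) + 88\right) \sqrt{1 + 9} = \left(\left(5 + \frac{1}{25}\right) + 88\right) \sqrt{10} = \left(\frac{126}{25} + 88\right) \sqrt{10} = \frac{2326 \sqrt{10}}{25}$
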